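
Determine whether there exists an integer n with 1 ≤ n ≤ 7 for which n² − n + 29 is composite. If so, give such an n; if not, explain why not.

n = 3

At n = 3: 3² − 3 + 29 = 35 = 5·7, which is composite.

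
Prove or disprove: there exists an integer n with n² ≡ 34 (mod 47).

n = 38

Take n = 38. Then 38² = 1444 = 30·47 + 34, so 38² ≡ 34 (mod 47).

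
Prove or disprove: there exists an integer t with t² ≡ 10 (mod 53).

t = 13

Take t = 13. Then 13² = 169 = 3·53 + 10, so 13² ≡ 10 (mod 53).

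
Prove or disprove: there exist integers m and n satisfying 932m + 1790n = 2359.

Both 932 and 1790 are divisible by gcd(932, 1790) = 2, hence so is any combination 932m + 1790n.
However 2359 leaves remainder 1 on division by 2.
Therefore 932m + 1790n = 2359 has no solution in integers.

No, no such integers exist.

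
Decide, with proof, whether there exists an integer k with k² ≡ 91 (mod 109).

No such integer exists.

109 is prime, so by Euler's criterion 91 is a square mod 109 iff 91^((109−1)/2) = 91^54 ≡ 1 (mod 109).
Repeated squaring mod 109: 91^2 = 8281 ≡ 106; 91^4 ≡ 106² = 11236 ≡ 9; 91^8 ≡ 9² = 81 ≡ 81; 91^16 ≡ 81² = 6561 ≡ 21; 91^32 ≡ 21² = 441 ≡ 5.
Since 54 = 32 + 16 + 4 + 2, 91^54 ≡ 5 · 21 · 9 · 106; multiplying out mod 109: 5·21 = 105 ≡ 105, then 105·9 = 945 ≡ 73, then 73·106 = 7738 ≡ 108. Thus 91^54 ≡ 108 ≡ −1 (mod 109).
The value −1 means 91 is a non-residue modulo 109, so k² ≡ 91 (mod 109) is impossible.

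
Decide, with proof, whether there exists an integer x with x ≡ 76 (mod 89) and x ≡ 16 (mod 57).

x = 4348

Since 89 and 57 share no common factor, CRT says the pair of congruences has a solution (unique mod 5073).
Write x = 76 + 89t and require 76 + 89t ≡ 16 (mod 57), i.e. 89t ≡ 54 (mod 57).
89 ≡ 32 (mod 57), so this reads 32t ≡ 54 (mod 57). Note 32·41 = 1312 ≡ 1 (mod 57) (as 1312 − 1 = 23·57), so 32⁻¹ ≡ 41.
Multiplying by 41: t ≡ 41·54 = 2214 ≡ 48 (mod 57).
Taking t = 48 gives x = 76 + 89·48 = 4348.
Indeed 4348 ≡ 76 (mod 89) and 4348 ≡ 16 (mod 57).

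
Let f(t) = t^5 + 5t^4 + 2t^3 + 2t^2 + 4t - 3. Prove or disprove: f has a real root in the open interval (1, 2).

No such root exists.

The endpoint values f(1) = 11 and f(2) = 141 are both positive. Claim: f(t) > 0 for every t in (1, 2).
Shift to the endpoint 1: with t = 1 + u (0 < u < 1), one computes f(1 + u) = u^5 + 10u^4 + 32u^3 + 48u^2 + 39u + 11.
The nonzero coefficients here are all positive, so for u > 0 every term is positive (or zero), and the constant term 11 is strictly positive.
Therefore f(t) > 0 throughout (1, 2), and f has no zero there.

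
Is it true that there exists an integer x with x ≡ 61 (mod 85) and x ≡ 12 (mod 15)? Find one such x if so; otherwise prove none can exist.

Both moduli are multiples of 5 = gcd(85, 15), so any solution would satisfy x ≡ 61 and x ≡ 12 modulo 5 simultaneously.
These are incompatible: 61 − 12 = 49 is not divisible by 5.
Therefore no such x exists.

There is no such integer.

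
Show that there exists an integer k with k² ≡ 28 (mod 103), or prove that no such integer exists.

k = 50

Take k = 50. Then 50² = 2500 = 24·103 + 28, so 50² ≡ 28 (mod 103).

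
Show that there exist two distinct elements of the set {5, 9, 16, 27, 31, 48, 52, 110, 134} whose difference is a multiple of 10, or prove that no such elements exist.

There is no such pair.

Two integers differ by a multiple of 10 exactly when they have the same residue mod 10. The residues are 5↦5, 9↦9, 16↦6, 27↦7, 31↦1, 48↦8, 52↦2, 110↦0, 134↦4.
No residue repeats among the 9 elements, so no pair has difference ≡ 0 (mod 10).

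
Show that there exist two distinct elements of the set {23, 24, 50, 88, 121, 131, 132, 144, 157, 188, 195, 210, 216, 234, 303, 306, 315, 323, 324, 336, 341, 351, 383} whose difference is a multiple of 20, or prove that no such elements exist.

Yes: 23 and 303.

23 mod 20 = 3 and 303 mod 20 = 3, so 303 − 23 = 280 = 14·20.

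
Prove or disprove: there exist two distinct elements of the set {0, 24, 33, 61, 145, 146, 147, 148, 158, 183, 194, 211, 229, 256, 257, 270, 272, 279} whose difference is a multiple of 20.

No, no such pair exists.

Two integers differ by a multiple of 20 exactly when they have the same residue mod 20. The residues are 0↦0, 24↦4, 33↦13, 61↦1, 145↦5, 146↦6, 147↦7, 148↦8, 158↦18, 183↦3, 194↦14, 211↦11, 229↦9, 256↦16, 257↦17, 270↦10, 272↦12, 279↦19.
These 18 residues are pairwise different, hence no difference of two elements is divisible by 20.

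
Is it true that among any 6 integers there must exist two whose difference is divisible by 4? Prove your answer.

Each integer lies in one of the 4 residue classes modulo 4.
With 6 integers and only 4 classes, the pigeonhole principle forces two of them, say a and b, into the same class.
Their difference a − b is then a multiple of 4.

Yes.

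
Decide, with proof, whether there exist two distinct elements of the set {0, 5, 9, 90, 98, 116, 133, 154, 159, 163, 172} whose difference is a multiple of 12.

There is no such pair.

Two integers differ by a multiple of 12 exactly when they have the same residue mod 12. The residues are 0↦0, 5↦5, 9↦9, 90↦6, 98↦2, 116↦8, 133↦1, 154↦10, 159↦3, 163↦7, 172↦4.
These 11 residues are pairwise different, hence no difference of two elements is divisible by 12.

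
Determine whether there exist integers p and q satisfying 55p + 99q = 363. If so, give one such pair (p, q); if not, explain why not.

Since gcd(55, 99) = 11 and 363 = 11·33, Bézout's identity guarantees a solution.
Dividing through by 11 reduces the equation to 5p + 9q = 33.
Euclidean algorithm: 9 = 1·5 + 4, 5 = 1·4 + 1, 4 = 4·1 + 0.
Working back up the chain: 1 = 5 − 1·4 = 5 − (9 − 1·5) = −9 + 2·5. So 5·2 + 9·(-1) = 1.
Scaling by 33 gives the particular solution (p, q) = (66, -33).
The general solution is p = 66 + 9k, q = -33 − 5k; taking k = -7 gives the smaller pair p = 3, q = 2.
Indeed 55·3 + 99·2 = 165 + 198 = 363.

p = 3, q = 2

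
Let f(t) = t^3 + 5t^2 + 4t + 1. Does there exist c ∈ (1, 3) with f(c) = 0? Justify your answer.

No such root exists.

The endpoint values f(1) = 11 and f(3) = 85 are both positive. Claim: f(t) > 0 for every t in (1, 3).
Substitute t = 1 + u, where 0 < u < 2 on the interval. Expanding, f(1 + u) = u^3 + 8u^2 + 17u + 11.
The nonzero coefficients here are all positive, so for u > 0 every term is positive (or zero), and the constant term 11 is strictly positive.
Therefore f(t) > 0 throughout (1, 3), and f has no zero there.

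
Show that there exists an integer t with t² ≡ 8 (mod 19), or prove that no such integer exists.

Since (19 − t)² ≡ t² (mod 19), it suffices to square t = 0, 1, …, 9: the residues are 0, 1, 4, 9, 16, 6, 17, 11, 7, 5.
So the quadratic residues mod 19 are {0, 1, 4, 5, 6, 7, 9, 11, 16, 17}, and 8 is not among them.
Therefore t² ≡ 8 (mod 19) has no solution.

No such integer exists.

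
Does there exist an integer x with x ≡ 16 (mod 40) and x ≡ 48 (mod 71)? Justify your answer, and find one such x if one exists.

The moduli 40 and 71 are coprime, so by the Chinese Remainder Theorem a unique solution modulo 2840 exists.
Any solution of the first congruence is x = 16 + 40t; substituting into the second, 40t ≡ 48 − 16 ≡ 32 (mod 71).
To invert 40 modulo 71: 71 = 1·40 + 31, 40 = 1·31 + 9, 31 = 3·9 + 4, 9 = 2·4 + 1, 4 = 4·1 + 0, and unwinding, 1 = 9 − 2·4 = 9 − 2·(31 − 3·9) = −2·31 + 7·9 = −2·31 + 7·(40 − 1·31) = 7·40 − 9·31 = 7·40 − 9·(71 − 1·40) = −9·71 + 16·40. Thus 40⁻¹ ≡ 16 (mod 71).
Multiplying by 16: t ≡ 16·32 = 512 ≡ 15 (mod 71).
Taking t = 15 gives x = 16 + 40·15 = 616.
Indeed 616 ≡ 16 (mod 40) and 616 ≡ 48 (mod 71).

x = 616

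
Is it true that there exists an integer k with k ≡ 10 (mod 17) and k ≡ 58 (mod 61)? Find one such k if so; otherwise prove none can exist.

The moduli 17 and 61 are coprime, so by the Chinese Remainder Theorem a unique solution modulo 1037 exists.
Write k = 10 + 17t and require 10 + 17t ≡ 58 (mod 61), i.e. 17t ≡ 48 (mod 61).
Note 17·18 = 306 ≡ 1 (mod 61) (as 306 − 1 = 5·61), so 17⁻¹ ≡ 18.
Multiplying by 18: t ≡ 18·48 = 864 ≡ 10 (mod 61).
Taking t = 10 gives k = 10 + 17·10 = 180.
Check: 180 mod 17 = 10, 180 mod 61 = 58. ✓

k = 180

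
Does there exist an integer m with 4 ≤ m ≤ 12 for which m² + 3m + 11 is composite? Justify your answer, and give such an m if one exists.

m = 6

At m = 6: 6² + 3·6 + 11 = 65 = 5·13, which is composite.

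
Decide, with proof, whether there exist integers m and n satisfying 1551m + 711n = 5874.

Every value of 1551m + 711n is a multiple of gcd(1551, 711) = 3; since 3 ∣ 5874, solutions exist.
Dividing through by 3 reduces the equation to 517m + 237n = 1958.
Run the Euclidean algorithm on 517 and 237: 517 = 2·237 + 43, 237 = 5·43 + 22, 43 = 1·22 + 21, 22 = 1·21 + 1, 21 = 21·1 + 0.
Working back up the chain: 1 = 22 − 1·21 = 22 − (43 − 1·22) = −43 + 2·22 = −43 + 2·(237 − 5·43) = 2·237 − 11·43 = 2·237 − 11·(517 − 2·237) = −11·517 + 24·237. So 517·(-11) + 237·24 = 1.
Multiplying through by 1958: m = (-11)·1958 = -21538, n = 24·1958 = 46992 is a solution.
The general solution is m = -21538 + 237k, n = 46992 − 517k; taking k = 91 gives the smaller pair m = 29, n = -55.
Check: 1551·29 + 711·(-55) = 44979 − 39105 = 5874. ✓

m = 29, n = -55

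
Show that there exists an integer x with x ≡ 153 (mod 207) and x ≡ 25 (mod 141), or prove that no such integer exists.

Both moduli are multiples of 3 = gcd(207, 141), so any solution would satisfy x ≡ 153 and x ≡ 25 modulo 3 simultaneously.
However 153 ≡ 0 and 25 ≡ 1 (mod 3), and 0 ≠ 1.
Therefore no such x exists.

No such integer exists.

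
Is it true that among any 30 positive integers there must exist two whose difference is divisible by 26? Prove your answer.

True.

Each integer lies in one of the 26 residue classes modulo 26.
Placing 30 integers into 26 classes, some class receives at least two — say a and b.
Their difference a − b is then a multiple of 26.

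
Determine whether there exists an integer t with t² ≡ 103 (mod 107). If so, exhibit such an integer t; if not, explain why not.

Apply Euler's criterion with the prime 107: 103 is a quadratic residue iff 103^53 ≡ 1 (mod 107), and a non-residue iff it is ≡ −1.
Squaring successively (mod 107): 103^2 = 10609 ≡ 16; 103^4 ≡ 16² = 256 ≡ 42; 103^8 ≡ 42² = 1764 ≡ 52; 103^16 ≡ 52² = 2704 ≡ 29; 103^32 ≡ 29² = 841 ≡ 92.
Since 53 = 32 + 16 + 4 + 1, 103^53 ≡ 92 · 29 · 42 · 103; multiplying out mod 107: 92·29 = 2668 ≡ 100, then 100·42 = 4200 ≡ 27, then 27·103 = 2781 ≡ 106. Thus 103^53 ≡ 106 ≡ −1 (mod 107).
The value −1 means 103 is a non-residue modulo 107, so t² ≡ 103 (mod 107) is impossible.

No such integer exists.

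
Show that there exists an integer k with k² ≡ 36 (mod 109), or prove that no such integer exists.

Take k = 6. Then 6² = 36, and since 0 ≤ 36 < 109 this is already reduced: 6² ≡ 36 (mod 109).

k = 6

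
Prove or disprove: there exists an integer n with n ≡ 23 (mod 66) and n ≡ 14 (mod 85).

The moduli 66 and 85 are coprime, so by the Chinese Remainder Theorem a unique solution modulo 5610 exists.
Any solution of the first congruence is n = 23 + 66t; substituting into the second, 66t ≡ 14 − 23 ≡ 76 (mod 85).
Since 66·76 = 5016 = 59·85 + 1, the inverse of 66 mod 85 is 76.
Multiplying by 76: t ≡ 76·76 = 5776 ≡ 81 (mod 85).
Taking t = 81 gives n = 23 + 66·81 = 5369.
Verify: 5369 = 81·66 + 23 and 5369 = 63·85 + 14. ✓

n = 5369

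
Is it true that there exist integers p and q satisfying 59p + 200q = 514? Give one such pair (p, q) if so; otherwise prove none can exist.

59 and 200 are coprime, so 59p + 200q ranges over all of ℤ.
Dividing repeatedly: 200 = 3·59 + 23, 59 = 2·23 + 13, 23 = 1·13 + 10, 13 = 1·10 + 3, 10 = 3·3 + 1, 3 = 3·1 + 0.
Working back up the chain: 1 = 10 − 3·3 = 10 − 3·(13 − 1·10) = −3·13 + 4·10 = −3·13 + 4·(23 − 1·13) = 4·23 − 7·13 = 4·23 − 7·(59 − 2·23) = −7·59 + 18·23 = −7·59 + 18·(200 − 3·59) = 18·200 − 61·59. So 59·(-61) + 200·18 = 1.
Times 514: 59·(-31354) + 200·9252 = 514, so (-31354, 9252) solves it.
Shifting by a multiple of (200, −59) keeps it a solution: p = -31354 + 157·200 = 46, q = 9252 − 157·59 = -11.
Indeed 59·46 + 200·(-11) = 2714 − 2200 = 514.

p = 46, q = -11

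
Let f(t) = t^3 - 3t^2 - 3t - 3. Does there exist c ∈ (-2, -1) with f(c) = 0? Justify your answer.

f has no root in that interval.

The endpoint values f(-2) = -17 and f(-1) = -4 are both negative. Claim: f(t) < 0 for every t in (-2, -1).
Shift to the endpoint -1: with t = -1 − u (0 < u < 1), one computes f(-1 − u) = -u^3 - 6u^2 - 6u - 4.
The nonzero coefficients here are all negative, so for u > 0 every term is negative (or zero), and the constant term -4 is strictly negative.
Therefore f(t) < 0 throughout (-2, -1), and f has no zero there.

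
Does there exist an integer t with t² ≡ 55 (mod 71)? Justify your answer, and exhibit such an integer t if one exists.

Apply Euler's criterion with the prime 71: 55 is a quadratic residue iff 55^35 ≡ 1 (mod 71), and a non-residue iff it is ≡ −1.
Squaring successively (mod 71): 55^2 = 3025 ≡ 43; 55^4 ≡ 43² = 1849 ≡ 3; 55^8 ≡ 3² = 9 ≡ 9; 55^16 ≡ 9² = 81 ≡ 10; 55^32 ≡ 10² = 100 ≡ 29.
Since 35 = 32 + 2 + 1, 55^35 ≡ 29 · 43 · 55; multiplying out mod 71: 29·43 = 1247 ≡ 40, then 40·55 = 2200 ≡ 70. Thus 55^35 ≡ 70 ≡ −1 (mod 71).
By Euler's criterion 55 is a quadratic non-residue mod 71: no t satisfies t² ≡ 55 (mod 71).

No such integer exists.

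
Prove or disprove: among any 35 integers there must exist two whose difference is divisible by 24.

There are exactly 24 possible remainders on division by 24.
Since 35 > 24, two of the 35 integers must share a residue class by the pigeonhole principle; call them a and b.
Equal remainders mean a − b ≡ 0 (mod 24), so 24 divides their difference.

Yes.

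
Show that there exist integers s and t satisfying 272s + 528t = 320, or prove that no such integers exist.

s = 7, t = -3

Since gcd(272, 528) = 16 and 320 = 16·20, Bézout's identity guarantees a solution.
Dividing through by 16 reduces the equation to 17s + 33t = 20.
Dividing repeatedly: 33 = 1·17 + 16, 17 = 1·16 + 1, 16 = 16·1 + 0.
Back-substituting, 1 = 17 − 1·16 = 17 − (33 − 1·17) = −33 + 2·17; that is, 17·2 + 33·(-1) = 1.
Multiplying through by 20: s = 2·20 = 40, t = (-1)·20 = -20 is a solution.
The general solution is s = 40 + 33k, t = -20 − 17k; taking k = -1 gives the smaller pair s = 7, t = -3.
Check: 272·7 + 528·(-3) = 1904 − 1584 = 320. ✓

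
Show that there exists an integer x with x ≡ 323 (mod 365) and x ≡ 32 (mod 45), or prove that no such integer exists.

There is no such integer.

gcd(365, 45) = 5. If x ≡ 323 (mod 365) and x ≡ 32 (mod 45), then x ≡ 323 (mod 5) and x ≡ 32 (mod 5).
However 323 ≡ 3 and 32 ≡ 2 (mod 5), and 3 ≠ 2.
Therefore no such x exists.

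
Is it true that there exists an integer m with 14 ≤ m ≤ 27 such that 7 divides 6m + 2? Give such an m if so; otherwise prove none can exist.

Try m = 16: 6·16 + 2 = 98 = 14·7, which is divisible by 7.

m = 16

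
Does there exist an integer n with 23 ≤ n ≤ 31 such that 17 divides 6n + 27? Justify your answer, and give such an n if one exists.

The values of 6n + 27 for n = 23, 24, …, 31 are 165, 171, 177, 183, 189, 195, 201, 207, 213; reduced mod 17 these are 12, 1, 7, 13, 2, 8, 14, 3, 9.
Since 0 is absent from this list, 17 ∤ 6n + 27 for every n with 23 ≤ n ≤ 31.

No, no such integer n in that range exists.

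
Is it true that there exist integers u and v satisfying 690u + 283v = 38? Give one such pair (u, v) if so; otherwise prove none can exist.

u = 14, v = -34

Since gcd(690, 283) = 1, every integer is an integer combination of 690 and 283.
Run the Euclidean algorithm on 690 and 283: 690 = 2·283 + 124, 283 = 2·124 + 35, 124 = 3·35 + 19, 35 = 1·19 + 16, 19 = 1·16 + 3, 16 = 5·3 + 1, 3 = 3·1 + 0.
Back-substituting, 1 = 16 − 5·3 = 16 − 5·(19 − 1·16) = −5·19 + 6·16 = −5·19 + 6·(35 − 1·19) = 6·35 − 11·19 = 6·35 − 11·(124 − 3·35) = −11·124 + 39·35 = −11·124 + 39·(283 − 2·124) = 39·283 − 89·124 = 39·283 − 89·(690 − 2·283) = −89·690 + 217·283; that is, 690·(-89) + 283·217 = 1.
Multiplying through by 38: u = (-89)·38 = -3382, v = 217·38 = 8246 is a solution.
The general solution is u = -3382 + 283k, v = 8246 − 690k; taking k = 12 gives the smaller pair u = 14, v = -34.
Check: 690·14 + 283·(-34) = 9660 − 9622 = 38. ✓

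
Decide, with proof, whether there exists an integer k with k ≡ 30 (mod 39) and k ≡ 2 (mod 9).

gcd(39, 9) = 3. If k ≡ 30 (mod 39) and k ≡ 2 (mod 9), then k ≡ 30 (mod 3) and k ≡ 2 (mod 3).
However 30 ≡ 0 and 2 ≡ 2 (mod 3), and 0 ≠ 2.
So no integer satisfies both congruences.

There is no such integer.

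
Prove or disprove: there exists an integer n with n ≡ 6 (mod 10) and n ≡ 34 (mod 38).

gcd(10, 38) = 2. A simultaneous solution exists iff 6 ≡ 34 (mod 2); here 6 mod 2 = 0 = 34 mod 2, so it does.
Write n = 6 + 10t. Then 10t ≡ 34 − 6 ≡ 28 (mod 38); dividing through by 2 gives 5t ≡ 14 (mod 19).
Note 5·4 = 20 ≡ 1 (mod 19) (as 20 − 1 = 1·19), so 5⁻¹ ≡ 4.
Multiplying by 4: t ≡ 4·14 = 56 ≡ 18 (mod 19).
Then n = 6 + 10·18 = 186.
Verify: 186 = 18·10 + 6 and 186 = 4·38 + 34. ✓

n = 186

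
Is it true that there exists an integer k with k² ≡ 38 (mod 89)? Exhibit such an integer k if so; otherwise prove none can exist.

89 is prime, so by Euler's criterion 38 is a square mod 89 iff 38^((89−1)/2) = 38^44 ≡ 1 (mod 89).
Squaring successively (mod 89): 38^2 = 1444 ≡ 20; 38^4 ≡ 20² = 400 ≡ 44; 38^8 ≡ 44² = 1936 ≡ 67; 38^16 ≡ 67² = 4489 ≡ 39; 38^32 ≡ 39² = 1521 ≡ 8.
Since 44 = 32 + 8 + 4, 38^44 ≡ 8 · 67 · 44; multiplying out mod 89: 8·67 = 536 ≡ 2, then 2·44 = 88 ≡ 88. Thus 38^44 ≡ 88 ≡ −1 (mod 89).
The value −1 means 38 is a non-residue modulo 89, so k² ≡ 38 (mod 89) is impossible.

No such integer exists.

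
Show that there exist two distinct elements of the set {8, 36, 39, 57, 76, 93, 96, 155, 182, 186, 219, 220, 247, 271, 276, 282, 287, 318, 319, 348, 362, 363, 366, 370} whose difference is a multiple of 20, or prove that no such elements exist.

8 mod 20 = 8 and 348 mod 20 = 8, so 348 − 8 = 340 = 17·20.

8 and 348 are such a pair.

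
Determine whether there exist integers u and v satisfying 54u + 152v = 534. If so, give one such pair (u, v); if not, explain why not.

Since gcd(54, 152) = 2 and 534 = 2·267, Bézout's identity guarantees a solution.
Dividing through by 2 reduces the equation to 27u + 76v = 267.
Dividing repeatedly: 76 = 2·27 + 22, 27 = 1·22 + 5, 22 = 4·5 + 2, 5 = 2·2 + 1, 2 = 2·1 + 0.
Working back up the chain: 1 = 5 − 2·2 = 5 − 2·(22 − 4·5) = −2·22 + 9·5 = −2·22 + 9·(27 − 1·22) = 9·27 − 11·22 = 9·27 − 11·(76 − 2·27) = −11·76 + 31·27. So 27·31 + 76·(-11) = 1.
Multiplying through by 267: u = 31·267 = 8277, v = (-11)·267 = -2937 is a solution.
Subtracting 108·76 from u and adding 108·27 to v gives the tidier solution (69, -21).
Check: 54·69 + 152·(-21) = 3726 − 3192 = 534. ✓

u = 69, v = -21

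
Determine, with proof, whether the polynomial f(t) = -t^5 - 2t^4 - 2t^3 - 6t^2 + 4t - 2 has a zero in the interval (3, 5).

The endpoint values f(3) = -503 and f(5) = -4757 are both negative. Claim: f(t) < 0 for every t in (3, 5).
Shift to the endpoint 3: with t = 3 + u (0 < u < 2), one computes f(3 + u) = -u^5 - 17u^4 - 116u^3 - 402u^2 - 707u - 503.
All 6 nonzero coefficients of this polynomial in u are negative; hence for u > 0 the value is a sum of negative terms (the constant -503 among them).
So f is strictly negative on (3, 5); no root exists in the interval.

f has no root in that interval.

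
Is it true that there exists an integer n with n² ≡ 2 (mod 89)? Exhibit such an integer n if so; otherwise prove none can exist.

n = 25

Take n = 25. Then 25² = 625 = 7·89 + 2, so 25² ≡ 2 (mod 89).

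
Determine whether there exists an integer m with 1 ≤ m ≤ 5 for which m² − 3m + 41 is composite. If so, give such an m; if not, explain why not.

m = 2

At m = 2: 2² − 3·2 + 41 = 39 = 3·13, which is composite.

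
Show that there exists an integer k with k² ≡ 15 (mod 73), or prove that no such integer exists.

No such integer exists.

73 is prime, so by Euler's criterion 15 is a square mod 73 iff 15^((73−1)/2) = 15^36 ≡ 1 (mod 73).
Squaring successively (mod 73): 15^2 = 225 ≡ 6; 15^4 ≡ 6² = 36 ≡ 36; 15^8 ≡ 36² = 1296 ≡ 55; 15^16 ≡ 55² = 3025 ≡ 32; 15^32 ≡ 32² = 1024 ≡ 2.
Since 36 = 32 + 4, 15^36 ≡ 2 · 36; multiplying out mod 73: 2·36 = 72 ≡ 72. Thus 15^36 ≡ 72 ≡ −1 (mod 73).
By Euler's criterion 15 is a quadratic non-residue mod 73: no k satisfies k² ≡ 15 (mod 73).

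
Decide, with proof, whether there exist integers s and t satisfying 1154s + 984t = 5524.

gcd(1154, 984) = 2, and 2 divides 5524, so integer solutions exist.
Dividing through by 2 reduces the equation to 577s + 492t = 2762.
Run the Euclidean algorithm on 577 and 492: 577 = 1·492 + 85, 492 = 5·85 + 67, 85 = 1·67 + 18, 67 = 3·18 + 13, 18 = 1·13 + 5, 13 = 2·5 + 3, 5 = 1·3 + 2, 3 = 1·2 + 1, 2 = 2·1 + 0.
Back-substituting, 1 = 3 − 1·2 = 3 − (5 − 1·3) = −5 + 2·3 = −5 + 2·(13 − 2·5) = 2·13 − 5·5 = 2·13 − 5·(18 − 1·13) = −5·18 + 7·13 = −5·18 + 7·(67 − 3·18) = 7·67 − 26·18 = 7·67 − 26·(85 − 1·67) = −26·85 + 33·67 = −26·85 + 33·(492 − 5·85) = 33·492 − 191·85 = 33·492 − 191·(577 − 1·492) = −191·577 + 224·492; that is, 577·(-191) + 492·224 = 1.
Multiplying through by 2762: s = (-191)·2762 = -527542, t = 224·2762 = 618688 is a solution.
Shifting by a multiple of (492, −577) keeps it a solution: s = -527542 + 1073·492 = 374, t = 618688 − 1073·577 = -433.
Indeed 1154·374 + 984·(-433) = 431596 − 426072 = 5524.

s = 374, t = -433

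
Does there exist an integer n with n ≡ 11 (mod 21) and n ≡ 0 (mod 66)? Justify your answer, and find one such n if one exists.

No such integer exists.

gcd(21, 66) = 3. If n ≡ 11 (mod 21) and n ≡ 0 (mod 66), then n ≡ 11 (mod 3) and n ≡ 0 (mod 3).
However 11 ≡ 2 and 0 ≡ 0 (mod 3), and 2 ≠ 0.
So no integer satisfies both congruences.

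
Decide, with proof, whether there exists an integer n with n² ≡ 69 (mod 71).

No such integer exists.

Apply Euler's criterion with the prime 71: 69 is a quadratic residue iff 69^35 ≡ 1 (mod 71), and a non-residue iff it is ≡ −1.
Squaring successively (mod 71): 69^2 = 4761 ≡ 4; 69^4 ≡ 4² = 16 ≡ 16; 69^8 ≡ 16² = 256 ≡ 43; 69^16 ≡ 43² = 1849 ≡ 3; 69^32 ≡ 3² = 9 ≡ 9.
Since 35 = 32 + 2 + 1, 69^35 ≡ 9 · 4 · 69; multiplying out mod 71: 9·4 = 36 ≡ 36, then 36·69 = 2484 ≡ 70. Thus 69^35 ≡ 70 ≡ −1 (mod 71).
The value −1 means 69 is a non-residue modulo 71, so n² ≡ 69 (mod 71) is impossible.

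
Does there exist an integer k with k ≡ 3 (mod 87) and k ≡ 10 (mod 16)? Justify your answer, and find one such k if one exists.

gcd(87, 16) = 1, so the Chinese Remainder Theorem guarantees exactly one residue class mod 1392 satisfying both.
Any solution of the first congruence is k = 3 + 87t; substituting into the second, 87t ≡ 10 − 3 ≡ 7 (mod 16).
87 ≡ 7 (mod 16), so this reads 7t ≡ 7 (mod 16). To invert 7 modulo 16: 16 = 2·7 + 2, 7 = 3·2 + 1, 2 = 2·1 + 0, and unwinding, 1 = 7 − 3·2 = 7 − 3·(16 − 2·7) = −3·16 + 7·7. Thus 7⁻¹ ≡ 7 (mod 16).
Therefore t ≡ 7·7 = 49 ≡ 1 (mod 16).
With t = 1: k = 3 + 87·1 = 90.
Indeed 90 ≡ 3 (mod 87) and 90 ≡ 10 (mod 16).

k = 90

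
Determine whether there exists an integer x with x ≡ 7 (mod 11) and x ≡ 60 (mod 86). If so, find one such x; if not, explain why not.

x = 920

Since 11 and 86 share no common factor, CRT says the pair of congruences has a solution (unique mod 946).
Write x = 7 + 11t and require 7 + 11t ≡ 60 (mod 86), i.e. 11t ≡ 53 (mod 86).
Invert 11 mod 86 by the Euclidean algorithm: 86 = 7·11 + 9, 11 = 1·9 + 2, 9 = 4·2 + 1, 2 = 2·1 + 0; back-substituting, 1 = 9 − 4·2 = 9 − 4·(11 − 1·9) = −4·11 + 5·9 = −4·11 + 5·(86 − 7·11) = 5·86 − 39·11. Hence 11·(-39) ≡ 1, so 11⁻¹ ≡ -39 ≡ 47 (mod 86).
Therefore t ≡ 47·53 = 2491 ≡ 83 (mod 86).
With t = 83: x = 7 + 11·83 = 920.
Check: 920 mod 11 = 7, 920 mod 86 = 60. ✓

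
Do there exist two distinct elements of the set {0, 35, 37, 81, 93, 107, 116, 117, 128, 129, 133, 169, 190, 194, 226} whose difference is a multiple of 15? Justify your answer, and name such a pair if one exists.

Two integers differ by a multiple of 15 exactly when they have the same residue mod 15. The residues are 0↦0, 35↦5, 37↦7, 81↦6, 93↦3, 107↦2, 116↦11, 117↦12, 128↦8, 129↦9, 133↦13, 169↦4, 190↦10, 194↦14, 226↦1.
All 15 residues are distinct, so no two elements differ by a multiple of 15.

There is no such pair.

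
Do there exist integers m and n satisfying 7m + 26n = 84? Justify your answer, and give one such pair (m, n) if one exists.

m = 12, n = 0

7 and 26 are coprime, so 7m + 26n ranges over all of ℤ.
Run the Euclidean algorithm on 26 and 7: 26 = 3·7 + 5, 7 = 1·5 + 2, 5 = 2·2 + 1, 2 = 2·1 + 0.
Back-substituting, 1 = 5 − 2·2 = 5 − 2·(7 − 1·5) = −2·7 + 3·5 = −2·7 + 3·(26 − 3·7) = 3·26 − 11·7; that is, 7·(-11) + 26·3 = 1.
Times 84: 7·(-924) + 26·252 = 84, so (-924, 252) solves it.
Adding 36·26 to m and subtracting 36·7 from n gives the tidier solution (12, 0).
Check: 7·12 + 26·0 = 84 + 0 = 84. ✓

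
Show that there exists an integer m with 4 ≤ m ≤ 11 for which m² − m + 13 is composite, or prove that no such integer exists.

At m = 9: 9² − 9 + 13 = 85 = 5·17, which is composite.

m = 9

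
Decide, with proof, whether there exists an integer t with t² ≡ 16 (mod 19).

Take t = 15. Then 15² = 225 = 11·19 + 16, so 15² ≡ 16 (mod 19).

t = 15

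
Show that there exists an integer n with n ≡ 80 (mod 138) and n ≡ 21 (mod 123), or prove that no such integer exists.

There is no such integer.

gcd(138, 123) = 3. If n ≡ 80 (mod 138) and n ≡ 21 (mod 123), then n ≡ 80 (mod 3) and n ≡ 21 (mod 3).
But 80 mod 3 = 2 while 21 mod 3 = 0, a contradiction.
So no integer satisfies both congruences.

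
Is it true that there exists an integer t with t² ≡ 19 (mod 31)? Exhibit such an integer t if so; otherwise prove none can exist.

t = 22

t = 22 works: 22² = 484, and 484 − 19 = 465 = 15·31.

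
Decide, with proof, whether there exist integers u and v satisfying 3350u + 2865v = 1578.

Both 3350 and 2865 are divisible by gcd(3350, 2865) = 5, hence so is any combination 3350u + 2865v.
But 1578 = 5·315 + 3, so 5 ∤ 1578.
So the equation is unsolvable over ℤ.

No, no such integers exist.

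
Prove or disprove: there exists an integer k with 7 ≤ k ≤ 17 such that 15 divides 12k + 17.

No, no such integer k in that range exists.

For k = 7, 8, …, 17 the values of 12k + 17 modulo 15 are 11, 8, 5, 2, 14, 11, 8, 5, 2, 14, 11 respectively.
The residue 0 does not occur, so no k in [7, 17] makes 12k + 17 a multiple of 15.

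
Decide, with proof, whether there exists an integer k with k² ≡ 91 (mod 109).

Apply Euler's criterion with the prime 109: 91 is a quadratic residue iff 91^54 ≡ 1 (mod 109), and a non-residue iff it is ≡ −1.
Repeated squaring mod 109: 91^2 = 8281 ≡ 106; 91^4 ≡ 106² = 11236 ≡ 9; 91^8 ≡ 9² = 81 ≡ 81; 91^16 ≡ 81² = 6561 ≡ 21; 91^32 ≡ 21² = 441 ≡ 5.
Since 54 = 32 + 16 + 4 + 2, 91^54 ≡ 5 · 21 · 9 · 106; multiplying out mod 109: 5·21 = 105 ≡ 105, then 105·9 = 945 ≡ 73, then 73·106 = 7738 ≡ 108. Thus 91^54 ≡ 108 ≡ −1 (mod 109).
The value −1 means 91 is a non-residue modulo 109, so k² ≡ 91 (mod 109) is impossible.

No, no such integer exists.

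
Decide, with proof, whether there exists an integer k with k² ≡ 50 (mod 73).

k = 59

Take k = 59. Then 59² = 3481 = 47·73 + 50, so 59² ≡ 50 (mod 73).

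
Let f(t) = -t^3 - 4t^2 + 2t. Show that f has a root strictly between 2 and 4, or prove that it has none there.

The endpoint values f(2) = -20 and f(4) = -120 are both negative. Claim: f(t) < 0 for every t in (2, 4).
Substitute t = 2 + u, where 0 < u < 2 on the interval. Expanding, f(2 + u) = -u^3 - 10u^2 - 26u - 20.
All 4 nonzero coefficients of this polynomial in u are negative; hence for u > 0 the value is a sum of negative terms (the constant -20 among them).
So f is strictly negative on (2, 4); no root exists in the interval.

No.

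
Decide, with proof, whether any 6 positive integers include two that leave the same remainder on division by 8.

Consider the 6 integers 22, 23, …, 27. They lie in distinct residue classes modulo 8, since 6 ≤ 8.
Hence this collection has no pair with equal remainders mod 8, disproving the claim.

No; for instance {22, 23, 24, 25, 26, 27} is a counterexample.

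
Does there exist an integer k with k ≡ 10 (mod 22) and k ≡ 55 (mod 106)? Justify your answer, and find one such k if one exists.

No, no such integer exists.

Both moduli are multiples of 2 = gcd(22, 106), so any solution would satisfy k ≡ 10 and k ≡ 55 modulo 2 simultaneously.
These are incompatible: 10 − 55 = -45 is not divisible by 2.
So no integer satisfies both congruences.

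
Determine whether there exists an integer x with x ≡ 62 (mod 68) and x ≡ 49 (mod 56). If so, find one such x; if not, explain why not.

Both moduli are multiples of 4 = gcd(68, 56), so any solution would satisfy x ≡ 62 and x ≡ 49 modulo 4 simultaneously.
However 62 ≡ 2 and 49 ≡ 1 (mod 4), and 2 ≠ 1.
So no integer satisfies both congruences.

No, no such integer exists.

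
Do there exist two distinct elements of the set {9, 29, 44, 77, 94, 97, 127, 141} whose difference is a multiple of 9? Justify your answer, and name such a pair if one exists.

No such pair exists.

Residues mod 9: 9↦0, 29↦2, 44↦8, 77↦5, 94↦4, 97↦7, 127↦1, 141↦6.
No residue repeats among the 8 elements, so no pair has difference ≡ 0 (mod 9).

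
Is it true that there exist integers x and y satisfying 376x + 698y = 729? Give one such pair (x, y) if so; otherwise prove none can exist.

Any value of 376x + 698y is a multiple of gcd(376, 698) = 2.
But 729 = 2·364 + 1, so 2 ∤ 729.
So the equation is unsolvable over ℤ.

No, no such integers exist.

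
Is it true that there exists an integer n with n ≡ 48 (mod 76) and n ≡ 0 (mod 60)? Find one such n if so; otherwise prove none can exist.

n = 960

The moduli are not coprime: gcd(76, 60) = 4. Compatibility requires 4 ∣ (0 − 48) = -48, which holds, so solutions exist.
Put n = 48 + 76t, so we need 76t ≡ 12 (mod 60), equivalently (divide by 4) 19t ≡ 3 (mod 15).
19 ≡ 4 (mod 15), so this reads 4t ≡ 3 (mod 15). Since 4·4 = 16 = 1·15 + 1, the inverse of 4 mod 15 is 4.
Therefore t ≡ 4·3 = 12 (mod 15).
Then n = 48 + 76·12 = 960.
Check: 960 mod 76 = 48, 960 mod 60 = 0. ✓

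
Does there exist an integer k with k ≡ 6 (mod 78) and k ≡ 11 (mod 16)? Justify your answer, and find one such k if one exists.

No such integer exists.

Reduce both congruences modulo 2, which divides 78 and 16: they say k ≡ 6 (mod 2) and k ≡ 11 (mod 2).
These are incompatible: 6 − 11 = -5 is not divisible by 2.
So no integer satisfies both congruences.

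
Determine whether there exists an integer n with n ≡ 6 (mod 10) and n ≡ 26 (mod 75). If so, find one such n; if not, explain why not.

n = 26

gcd(10, 75) = 5. A simultaneous solution exists iff 6 ≡ 26 (mod 5); here 6 mod 5 = 1 = 26 mod 5, so it does.
Step through n = 6, 6 + 10, 6 + 2·10, …: the values 6, 16, 26 reduce mod 75 to 6, 16, 26. The value 26 hits 26.
Indeed 26 ≡ 6 (mod 10) and 26 ≡ 26 (mod 75).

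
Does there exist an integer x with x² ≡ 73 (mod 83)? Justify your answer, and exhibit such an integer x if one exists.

83 is prime, so by Euler's criterion 73 is a square mod 83 iff 73^((83−1)/2) = 73^41 ≡ 1 (mod 83).
Repeated squaring mod 83: 73^2 = 5329 ≡ 17; 73^4 ≡ 17² = 289 ≡ 40; 73^8 ≡ 40² = 1600 ≡ 23; 73^16 ≡ 23² = 529 ≡ 31; 73^32 ≡ 31² = 961 ≡ 48.
Since 41 = 32 + 8 + 1, 73^41 ≡ 48 · 23 · 73; multiplying out mod 83: 48·23 = 1104 ≡ 25, then 25·73 = 1825 ≡ 82. Thus 73^41 ≡ 82 ≡ −1 (mod 83).
The value −1 means 73 is a non-residue modulo 83, so x² ≡ 73 (mod 83) is impossible.

There is no such integer.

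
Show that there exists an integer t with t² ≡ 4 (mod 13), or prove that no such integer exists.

t = 11

t = 11 works: 11² = 121, and 121 − 4 = 117 = 9·13.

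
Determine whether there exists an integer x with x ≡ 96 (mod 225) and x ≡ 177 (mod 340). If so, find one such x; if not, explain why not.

Reduce both congruences modulo 5, which divides 225 and 340: they say x ≡ 96 (mod 5) and x ≡ 177 (mod 5).
However 96 ≡ 1 and 177 ≡ 2 (mod 5), and 1 ≠ 2.
Hence the system has no solution.

No such integer exists.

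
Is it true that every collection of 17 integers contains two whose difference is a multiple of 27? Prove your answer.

No; for instance {69, 70, 71, 72, 73, 74, 75, 76, 77, 78, 79, 80, 81, 82, 83, 84, 85} is a counterexample.

Consider the 17 integers 69, 70, …, 85. They lie in distinct residue classes modulo 27, since 17 ≤ 27.
The differences between them range over 1, …, 16, none of which is divisible by 27.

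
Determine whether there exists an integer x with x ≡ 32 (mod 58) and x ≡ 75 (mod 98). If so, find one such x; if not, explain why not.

gcd(58, 98) = 2. If x ≡ 32 (mod 58) and x ≡ 75 (mod 98), then x ≡ 32 (mod 2) and x ≡ 75 (mod 2).
But 32 mod 2 = 0 while 75 mod 2 = 1, a contradiction.
So no integer satisfies both congruences.

There is no such integer.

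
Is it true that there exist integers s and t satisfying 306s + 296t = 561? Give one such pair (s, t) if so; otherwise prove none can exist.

Both 306 and 296 are divisible by gcd(306, 296) = 2, hence so is any combination 306s + 296t.
However 561 leaves remainder 1 on division by 2.
Hence no integers s, t satisfy the equation.

No such integers exist.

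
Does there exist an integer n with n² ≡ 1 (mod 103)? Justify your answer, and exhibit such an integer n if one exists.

n = 1

Take n = 1. Then 1² = 1, and since 0 ≤ 1 < 103 this is already reduced: 1² ≡ 1 (mod 103).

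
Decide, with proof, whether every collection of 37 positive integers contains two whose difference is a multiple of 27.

True.

There are exactly 27 possible remainders on division by 27.
With 37 integers and only 27 classes, the pigeonhole principle forces two of them, say a and b, into the same class.
Then a ≡ b (mod 27), i.e. 27 ∣ (a − b).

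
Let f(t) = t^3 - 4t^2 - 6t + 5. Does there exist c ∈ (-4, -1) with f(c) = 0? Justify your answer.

Such a root exists.

f(-4) = -99 and f(-1) = 6, which have opposite signs.
Since f is a polynomial it is continuous on [-4, -1].
The Intermediate Value Theorem then guarantees some c ∈ (-4, -1) with f(c) = 0.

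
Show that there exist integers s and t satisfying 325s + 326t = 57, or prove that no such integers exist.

s = 269, t = -268

Since gcd(325, 326) = 1, every integer is an integer combination of 325 and 326.
Dividing repeatedly: 326 = 1·325 + 1, 325 = 325·1 + 0.
Back-substituting, 1 = 326 − 1·325; that is, 325·(-1) + 326·1 = 1.
Scaling by 57 gives the particular solution (s, t) = (-57, 57).
The general solution is s = -57 + 326k, t = 57 − 325k; taking k = 1 gives the smaller pair s = 269, t = -268.
Check: 325·269 + 326·(-268) = 87425 − 87368 = 57. ✓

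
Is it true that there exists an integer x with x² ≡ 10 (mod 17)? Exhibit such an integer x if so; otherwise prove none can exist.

Computing x² mod 17 for x = 0, 1, …, 8 (enough, by the symmetry x ↦ 17 − x) gives 0, 1, 4, 9, 16, 8, 2, 15, 13.
The set of squares mod 17 is therefore {0, 1, 2, 4, 8, 9, 13, 15, 16}, which does not contain 10.
Hence no integer x has x² ≡ 10 (mod 17).

No such integer exists.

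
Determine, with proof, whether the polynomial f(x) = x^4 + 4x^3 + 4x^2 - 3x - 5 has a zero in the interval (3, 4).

f(3) = 211 and f(4) = 559, both positive, so a sign-change argument is unavailable; we show f keeps this sign on the whole interval.
Substitute x = 3 + u, where 0 < u < 1 on the interval. Expanding, f(3 + u) = u^4 + 16u^3 + 94u^2 + 237u + 211.
The nonzero coefficients here are all positive, so for u > 0 every term is positive (or zero), and the constant term 211 is strictly positive.
Therefore f(x) > 0 throughout (3, 4), and f has no zero there.

No such root exists.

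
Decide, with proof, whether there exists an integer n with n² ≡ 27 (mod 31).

No, no such integer exists.

31 is prime, so by Euler's criterion 27 is a square mod 31 iff 27^((31−1)/2) = 27^15 ≡ 1 (mod 31).
Repeated squaring mod 31: 27^2 = 729 ≡ 16; 27^4 ≡ 16² = 256 ≡ 8; 27^8 ≡ 8² = 64 ≡ 2.
Since 15 = 8 + 4 + 2 + 1, 27^15 ≡ 2 · 8 · 16 · 27; multiplying out mod 31: 2·8 = 16 ≡ 16, then 16·16 = 256 ≡ 8, then 8·27 = 216 ≡ 30. Thus 27^15 ≡ 30 ≡ −1 (mod 31).
By Euler's criterion 27 is a quadratic non-residue mod 31: no n satisfies n² ≡ 27 (mod 31).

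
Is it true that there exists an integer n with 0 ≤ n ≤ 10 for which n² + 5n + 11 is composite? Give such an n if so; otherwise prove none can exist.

At n = 3: 3² + 5·3 + 11 = 35 = 5·7, which is composite.

n = 3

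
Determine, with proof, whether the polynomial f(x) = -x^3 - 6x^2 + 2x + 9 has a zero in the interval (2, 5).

No such root exists.

f(2) = -19 and f(5) = -256, both negative, so a sign-change argument is unavailable; we show f keeps this sign on the whole interval.
Shift to the endpoint 2: with x = 2 + u (0 < u < 3), one computes f(2 + u) = -u^3 - 12u^2 - 34u - 19.
All 4 nonzero coefficients of this polynomial in u are negative; hence for u > 0 the value is a sum of negative terms (the constant -19 among them).
So f is strictly negative on (2, 5); no root exists in the interval.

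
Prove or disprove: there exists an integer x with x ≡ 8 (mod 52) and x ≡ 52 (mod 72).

The moduli are not coprime: gcd(52, 72) = 4. Compatibility requires 4 ∣ (52 − 8) = 44, which holds, so solutions exist.
Step through x = 8, 8 + 52, 8 + 2·52, …: the values 8, 60, 112, 164, 216, 268 reduce mod 72 to 8, 60, 40, 20, 0, 52. The value 268 hits 52.
Check: 268 mod 52 = 8, 268 mod 72 = 52. ✓

x = 268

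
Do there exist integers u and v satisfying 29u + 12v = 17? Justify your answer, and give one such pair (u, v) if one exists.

29 and 12 are coprime, so 29u + 12v ranges over all of ℤ.
Run the Euclidean algorithm on 29 and 12: 29 = 2·12 + 5, 12 = 2·5 + 2, 5 = 2·2 + 1, 2 = 2·1 + 0.
Back-substituting, 1 = 5 − 2·2 = 5 − 2·(12 − 2·5) = −2·12 + 5·5 = −2·12 + 5·(29 − 2·12) = 5·29 − 12·12; that is, 29·5 + 12·(-12) = 1.
Multiplying through by 17: u = 5·17 = 85, v = (-12)·17 = -204 is a solution.
Shifting by a multiple of (12, −29) keeps it a solution: u = 85 − 7·12 = 1, v = -204 + 7·29 = -1.
Check: 29·1 + 12·(-1) = 29 − 12 = 17. ✓

u = 1, v = -1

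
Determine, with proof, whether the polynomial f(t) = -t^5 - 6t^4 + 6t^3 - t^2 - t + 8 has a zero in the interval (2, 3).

f has no root in that interval.

The endpoint values f(2) = -78 and f(3) = -571 are both negative. Claim: f(t) < 0 for every t in (2, 3).
Substitute t = 2 + u, where 0 < u < 1 on the interval. Expanding, f(2 + u) = -u^5 - 16u^4 - 82u^3 - 189u^2 - 205u - 78.
All 6 nonzero coefficients of this polynomial in u are negative; hence for u > 0 the value is a sum of negative terms (the constant -78 among them).
So f is strictly negative on (2, 3); no root exists in the interval.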